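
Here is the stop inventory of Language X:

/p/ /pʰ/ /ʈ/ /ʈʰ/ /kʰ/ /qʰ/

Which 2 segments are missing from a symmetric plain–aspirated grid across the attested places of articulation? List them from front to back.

place of articulation  plain     aspirated
bilabial          p         pʰ      
retroflex         ʈ         ʈʰ      
velar             —         kʰ      
uvular            —         qʰ      
Gaps, from front to back: velar lacks plain (/k/); uvular lacks plain (/q/).

/k/, /q/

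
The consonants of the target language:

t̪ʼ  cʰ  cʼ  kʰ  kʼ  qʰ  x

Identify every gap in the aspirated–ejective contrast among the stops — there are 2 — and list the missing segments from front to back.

/t̪ʰ/, /qʼ/

Aspirated: /cʰ/ (palatal), /kʰ/ (velar), /qʰ/ (uvular).
Ejective: /t̪ʼ/ (dental), /cʼ/ (palatal), /kʼ/ (velar).
Gaps, from front to back: dental lacks aspirated (/t̪ʰ/); uvular lacks ejective (/qʼ/).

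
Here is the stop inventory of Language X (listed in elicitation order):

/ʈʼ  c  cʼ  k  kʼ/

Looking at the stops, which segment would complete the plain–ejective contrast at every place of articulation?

/ʈ/

retroflex: plain —, ejective /ʈʼ/.
palatal: plain /c/, ejective /cʼ/.
velar: plain /k/, ejective /kʼ/.
The retroflex row has no plain member, so the gap is the plain retroflex stop /ʈ/.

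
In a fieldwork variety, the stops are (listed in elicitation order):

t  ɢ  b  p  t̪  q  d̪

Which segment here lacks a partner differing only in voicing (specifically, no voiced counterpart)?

/t/

Bilabial: /p/ ~ /b/
Dental: /t̪/ ~ /d̪/
Uvular: /q/ ~ /ɢ/
Alveolar: only /t/ (voiceless); no voiced partner.
So /t/ is the unpaired segment.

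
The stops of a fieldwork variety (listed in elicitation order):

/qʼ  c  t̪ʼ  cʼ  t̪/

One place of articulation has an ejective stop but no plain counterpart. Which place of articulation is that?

Plain: /t̪/ (dental), /c/ (palatal).
Ejective: /t̪ʼ/ (dental), /cʼ/ (palatal), /qʼ/ (uvular).
Every place of articulation has a plain member except uvular, where /q/ would be expected.

uvular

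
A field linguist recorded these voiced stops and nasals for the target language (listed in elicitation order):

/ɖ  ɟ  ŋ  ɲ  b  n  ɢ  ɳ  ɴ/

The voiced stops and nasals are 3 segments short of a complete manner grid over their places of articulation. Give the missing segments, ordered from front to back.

/m/, /d/, /ɡ/

Oral stop: /b/ (bilabial), /ɖ/ (retroflex), /ɟ/ (palatal), /ɢ/ (uvular).
Nasal: /n/ (alveolar), /ɳ/ (retroflex), /ɲ/ (palatal), /ŋ/ (velar), /ɴ/ (uvular).
Gaps, from front to back: bilabial lacks nasal (/m/); alveolar lacks oral stop (/d/); velar lacks oral stop (/ɡ/).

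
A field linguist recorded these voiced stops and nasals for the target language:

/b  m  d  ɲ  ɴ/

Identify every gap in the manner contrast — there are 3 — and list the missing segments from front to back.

/n/, /ɟ/, /ɢ/

place of articulation  oral stop  nasal   
bilabial          b         m       
alveolar          d         —       
palatal           —         ɲ       
uvular            —         ɴ       
Gaps, from front to back: alveolar lacks nasal (/n/); palatal lacks oral stop (/ɟ/); uvular lacks oral stop (/ɢ/).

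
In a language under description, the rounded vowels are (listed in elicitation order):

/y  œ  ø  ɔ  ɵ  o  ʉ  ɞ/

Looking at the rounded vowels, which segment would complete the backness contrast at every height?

/u/

height            front     central   back    
high              y         ʉ         —       
high-mid          ø         ɵ         o       
low-mid           œ         ɞ         ɔ       
The high row has no back member, so the gap is the high back rounded vowel /u/.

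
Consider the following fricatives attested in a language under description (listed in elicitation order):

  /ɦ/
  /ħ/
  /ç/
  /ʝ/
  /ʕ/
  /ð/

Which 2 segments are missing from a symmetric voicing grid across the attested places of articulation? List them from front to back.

/θ/, /h/

place of articulation  voiceless  voiced  
dental            —         ð       
palatal           ç         ʝ       
pharyngeal        ħ         ʕ       
glottal           —         ɦ       
Gaps, from front to back: dental lacks voiceless (/θ/); glottal lacks voiceless (/h/).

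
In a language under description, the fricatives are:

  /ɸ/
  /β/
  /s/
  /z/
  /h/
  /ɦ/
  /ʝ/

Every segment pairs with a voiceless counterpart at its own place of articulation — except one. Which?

/ʝ/

Bilabial: /ɸ/ ~ /β/
Alveolar: /s/ ~ /z/
Glottal: /h/ ~ /ɦ/
Palatal: only /ʝ/ (voiced); no voiceless partner.
So /ʝ/ is the unpaired segment.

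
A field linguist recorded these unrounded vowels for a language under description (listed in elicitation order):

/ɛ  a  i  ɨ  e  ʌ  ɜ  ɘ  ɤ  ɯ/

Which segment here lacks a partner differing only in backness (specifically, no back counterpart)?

/a/

High: /i/ ~ /ɨ/ ~ /ɯ/
High-mid: /e/ ~ /ɘ/ ~ /ɤ/
Low-mid: /ɛ/ ~ /ɜ/ ~ /ʌ/
Low: only /a/ (front); no back partner.
So /a/ is the unpaired segment.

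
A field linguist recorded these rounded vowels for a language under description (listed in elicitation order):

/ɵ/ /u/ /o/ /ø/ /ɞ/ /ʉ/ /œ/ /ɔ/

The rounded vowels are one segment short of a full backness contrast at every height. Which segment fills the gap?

Front: /ø/ (high-mid), /œ/ (low-mid).
Central: /ʉ/ (high), /ɵ/ (high-mid), /ɞ/ (low-mid).
Back: /u/ (high), /o/ (high-mid), /ɔ/ (low-mid).
The high row has no front member, so the gap is the high front rounded vowel /y/.

/y/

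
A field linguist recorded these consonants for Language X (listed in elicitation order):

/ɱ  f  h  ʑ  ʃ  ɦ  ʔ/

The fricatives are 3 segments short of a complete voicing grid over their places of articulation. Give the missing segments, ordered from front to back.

place of articulation  voiceless  voiced  
labiodental       f         —       
postalveolar      ʃ         —       
alveolo-palatal   —         ʑ       
glottal           h         ɦ       
Gaps, from front to back: labiodental lacks voiced (/v/); postalveolar lacks voiced (/ʒ/); alveolo-palatal lacks voiceless (/ɕ/).

/v/, /ʒ/, /ɕ/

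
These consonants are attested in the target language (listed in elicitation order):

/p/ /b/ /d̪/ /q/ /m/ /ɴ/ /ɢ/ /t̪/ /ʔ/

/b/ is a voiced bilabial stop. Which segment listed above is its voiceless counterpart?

The voiceless counterpart is a voiceless bilabial stop — in this inventory, /p/.

/p/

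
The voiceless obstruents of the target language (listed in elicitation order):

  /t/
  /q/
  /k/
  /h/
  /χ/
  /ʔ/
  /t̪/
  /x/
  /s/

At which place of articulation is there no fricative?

place of articulation  stop      fricative
dental            t̪        —       
alveolar          t         s       
velar             k         x       
uvular            q         χ       
glottal           ʔ         h       
Every place of articulation has a fricative member except dental, where /θ/ would be expected.

dental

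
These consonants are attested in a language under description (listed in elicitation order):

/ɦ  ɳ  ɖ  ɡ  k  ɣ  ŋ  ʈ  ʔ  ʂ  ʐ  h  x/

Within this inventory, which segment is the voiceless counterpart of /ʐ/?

/ʂ/

/ʐ/ is a voiced retroflex fricative.
The voiceless counterpart is a voiceless retroflex fricative — in this inventory, /ʂ/.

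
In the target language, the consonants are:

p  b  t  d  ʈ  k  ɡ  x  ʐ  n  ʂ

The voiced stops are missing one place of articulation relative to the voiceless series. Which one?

bilabial: voiceless /p/, voiced /b/.
alveolar: voiceless /t/, voiced /d/.
retroflex: voiceless /ʈ/, voiced —.
velar: voiceless /k/, voiced /ɡ/.
Every place of articulation has a voiced member except retroflex, where /ɖ/ would be expected.

retroflex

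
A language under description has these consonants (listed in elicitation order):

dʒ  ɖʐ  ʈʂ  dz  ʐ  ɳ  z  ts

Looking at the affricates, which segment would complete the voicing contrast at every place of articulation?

alveolar: voiceless /ts/, voiced /dz/.
postalveolar: voiceless —, voiced /dʒ/.
retroflex: voiceless /ʈʂ/, voiced /ɖʐ/.
The postalveolar row has no voiceless member, so the gap is the voiceless postalveolar affricate /tʃ/.

/tʃ/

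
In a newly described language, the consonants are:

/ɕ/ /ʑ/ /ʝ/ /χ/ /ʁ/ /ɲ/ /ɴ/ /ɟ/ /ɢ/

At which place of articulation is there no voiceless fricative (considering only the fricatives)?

Voiceless: /ɕ/ (alveolo-palatal), /χ/ (uvular).
Voiced: /ʑ/ (alveolo-palatal), /ʝ/ (palatal), /ʁ/ (uvular).
Every place of articulation has a voiceless member except palatal, where /ç/ would be expected.

palatal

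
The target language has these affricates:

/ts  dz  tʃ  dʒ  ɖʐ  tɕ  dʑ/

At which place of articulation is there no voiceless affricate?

retroflex

Voiceless: /ts/ (alveolar), /tʃ/ (postalveolar), /tɕ/ (alveolo-palatal).
Voiced: /dz/ (alveolar), /dʒ/ (postalveolar), /ɖʐ/ (retroflex), /dʑ/ (alveolo-palatal).
Every place of articulation has a voiceless member except retroflex, where /ʈʂ/ would be expected.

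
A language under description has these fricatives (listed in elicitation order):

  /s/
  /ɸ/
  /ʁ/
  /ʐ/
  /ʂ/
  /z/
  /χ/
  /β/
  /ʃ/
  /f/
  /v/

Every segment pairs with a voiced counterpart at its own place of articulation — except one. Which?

/ʃ/

Bilabial: /ɸ/ ~ /β/
Labiodental: /f/ ~ /v/
Alveolar: /s/ ~ /z/
Retroflex: /ʂ/ ~ /ʐ/
Uvular: /χ/ ~ /ʁ/
Postalveolar: only /ʃ/ (voiceless); no voiced partner.
So /ʃ/ is the unpaired segment.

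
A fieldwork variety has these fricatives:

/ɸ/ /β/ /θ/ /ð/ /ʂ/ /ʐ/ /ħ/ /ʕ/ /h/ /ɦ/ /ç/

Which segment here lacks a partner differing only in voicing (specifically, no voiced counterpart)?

/ç/

Bilabial: /ɸ/ ~ /β/
Dental: /θ/ ~ /ð/
Retroflex: /ʂ/ ~ /ʐ/
Pharyngeal: /ħ/ ~ /ʕ/
Glottal: /h/ ~ /ɦ/
Palatal: only /ç/ (voiceless); no voiced partner.
So /ç/ is the unpaired segment.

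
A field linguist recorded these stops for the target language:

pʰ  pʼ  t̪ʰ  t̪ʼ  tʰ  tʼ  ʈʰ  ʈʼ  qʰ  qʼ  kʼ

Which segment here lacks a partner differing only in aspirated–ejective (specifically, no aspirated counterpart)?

/kʼ/

Bilabial: /pʰ/ ~ /pʼ/
Dental: /t̪ʰ/ ~ /t̪ʼ/
Alveolar: /tʰ/ ~ /tʼ/
Retroflex: /ʈʰ/ ~ /ʈʼ/
Uvular: /qʰ/ ~ /qʼ/
Velar: only /kʼ/ (ejective); no aspirated partner.
So /kʼ/ is the unpaired segment.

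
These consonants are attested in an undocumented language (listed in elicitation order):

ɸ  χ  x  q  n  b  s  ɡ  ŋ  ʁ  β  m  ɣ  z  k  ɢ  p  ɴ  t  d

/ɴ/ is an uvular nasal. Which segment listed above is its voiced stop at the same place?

/ɢ/

The voiced stop at the same place is a voiced uvular stop — in this inventory, /ɢ/.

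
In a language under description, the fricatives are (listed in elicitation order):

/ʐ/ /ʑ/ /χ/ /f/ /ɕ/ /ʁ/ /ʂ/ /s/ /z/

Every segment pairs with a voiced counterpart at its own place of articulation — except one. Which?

Alveolar: /s/ ~ /z/
Retroflex: /ʂ/ ~ /ʐ/
Alveolo-palatal: /ɕ/ ~ /ʑ/
Uvular: /χ/ ~ /ʁ/
Labiodental: only /f/ (voiceless); no voiced partner.
So /f/ is the unpaired segment.

/f/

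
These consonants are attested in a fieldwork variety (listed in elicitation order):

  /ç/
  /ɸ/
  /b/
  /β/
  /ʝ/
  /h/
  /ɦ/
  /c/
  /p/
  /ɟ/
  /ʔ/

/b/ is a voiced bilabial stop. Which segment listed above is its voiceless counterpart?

The voiceless counterpart is a voiceless bilabial stop — in this inventory, /p/.

/p/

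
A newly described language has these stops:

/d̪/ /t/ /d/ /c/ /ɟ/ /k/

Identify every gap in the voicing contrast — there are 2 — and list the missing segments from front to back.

/t̪/, /ɡ/

Voiceless: /t/ (alveolar), /c/ (palatal), /k/ (velar).
Voiced: /d̪/ (dental), /d/ (alveolar), /ɟ/ (palatal).
Gaps, from front to back: dental lacks voiceless (/t̪/); velar lacks voiced (/ɡ/).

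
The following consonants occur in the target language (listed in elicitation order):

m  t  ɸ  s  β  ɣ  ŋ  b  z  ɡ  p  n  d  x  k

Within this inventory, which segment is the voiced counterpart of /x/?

/x/ is a voiceless velar fricative.
The voiced counterpart is a voiced velar fricative — in this inventory, /ɣ/.

/ɣ/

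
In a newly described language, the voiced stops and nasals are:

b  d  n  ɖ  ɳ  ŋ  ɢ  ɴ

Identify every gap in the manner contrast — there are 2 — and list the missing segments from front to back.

place of articulation  oral stop  nasal   
bilabial          b         —       
alveolar          d         n       
retroflex         ɖ         ɳ       
velar             —         ŋ       
uvular            ɢ         ɴ       
Gaps, from front to back: bilabial lacks nasal (/m/); velar lacks oral stop (/ɡ/).

/m/, /ɡ/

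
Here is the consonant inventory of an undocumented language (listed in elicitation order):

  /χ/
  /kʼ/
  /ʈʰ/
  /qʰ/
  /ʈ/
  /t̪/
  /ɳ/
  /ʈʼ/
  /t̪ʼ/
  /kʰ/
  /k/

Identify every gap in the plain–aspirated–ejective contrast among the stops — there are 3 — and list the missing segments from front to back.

/t̪ʰ/, /q/, /qʼ/

dental: plain /t̪/, aspirated —, ejective /t̪ʼ/.
retroflex: plain /ʈ/, aspirated /ʈʰ/, ejective /ʈʼ/.
velar: plain /k/, aspirated /kʰ/, ejective /kʼ/.
uvular: plain —, aspirated /qʰ/, ejective —.
Gaps, from front to back: dental lacks aspirated (/t̪ʰ/); uvular lacks plain (/q/); uvular lacks ejective (/qʼ/).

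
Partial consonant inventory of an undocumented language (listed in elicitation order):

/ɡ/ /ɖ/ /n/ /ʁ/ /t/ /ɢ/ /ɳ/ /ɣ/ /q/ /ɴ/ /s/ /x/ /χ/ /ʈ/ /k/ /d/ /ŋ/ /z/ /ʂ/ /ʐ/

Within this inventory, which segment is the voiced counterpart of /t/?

/t/ is a voiceless alveolar stop.
The voiced counterpart is a voiced alveolar stop — in this inventory, /d/.

/d/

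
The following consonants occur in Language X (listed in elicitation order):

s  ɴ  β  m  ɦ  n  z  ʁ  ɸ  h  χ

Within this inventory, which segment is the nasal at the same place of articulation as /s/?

/s/ is a voiceless alveolar fricative.
The nasal at the same place is an alveolar nasal — in this inventory, /n/.

/n/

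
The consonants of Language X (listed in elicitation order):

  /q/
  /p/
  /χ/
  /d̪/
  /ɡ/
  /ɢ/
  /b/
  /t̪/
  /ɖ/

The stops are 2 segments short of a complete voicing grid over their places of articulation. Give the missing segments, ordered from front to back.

Voiceless: /p/ (bilabial), /t̪/ (dental), /q/ (uvular).
Voiced: /b/ (bilabial), /d̪/ (dental), /ɖ/ (retroflex), /ɡ/ (velar), /ɢ/ (uvular).
Gaps, from front to back: retroflex lacks voiceless (/ʈ/); velar lacks voiceless (/k/).

/ʈ/, /k/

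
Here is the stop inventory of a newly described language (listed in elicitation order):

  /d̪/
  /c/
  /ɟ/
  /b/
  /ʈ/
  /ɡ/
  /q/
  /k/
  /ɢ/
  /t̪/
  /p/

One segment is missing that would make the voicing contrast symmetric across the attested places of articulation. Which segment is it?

/ɖ/

bilabial: voiceless /p/, voiced /b/.
dental: voiceless /t̪/, voiced /d̪/.
retroflex: voiceless /ʈ/, voiced —.
palatal: voiceless /c/, voiced /ɟ/.
velar: voiceless /k/, voiced /ɡ/.
uvular: voiceless /q/, voiced /ɢ/.
The retroflex row has no voiced member, so the gap is the voiced retroflex stop /ɖ/.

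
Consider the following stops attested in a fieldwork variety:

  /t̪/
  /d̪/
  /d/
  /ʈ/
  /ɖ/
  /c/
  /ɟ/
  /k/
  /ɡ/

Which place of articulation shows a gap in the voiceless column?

alveolar

Voiceless: /t̪/ (dental), /ʈ/ (retroflex), /c/ (palatal), /k/ (velar).
Voiced: /d̪/ (dental), /d/ (alveolar), /ɖ/ (retroflex), /ɟ/ (palatal), /ɡ/ (velar).
Every place of articulation has a voiceless member except alveolar, where /t/ would be expected.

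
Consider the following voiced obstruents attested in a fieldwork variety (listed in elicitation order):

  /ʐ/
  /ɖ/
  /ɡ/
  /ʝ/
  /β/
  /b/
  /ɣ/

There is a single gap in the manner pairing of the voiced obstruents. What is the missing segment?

place of articulation  stop      fricative
bilabial          b         β       
retroflex         ɖ         ʐ       
palatal           —         ʝ       
velar             ɡ         ɣ       
The palatal row has no stop member, so the gap is the palatal stop /ɟ/.

/ɟ/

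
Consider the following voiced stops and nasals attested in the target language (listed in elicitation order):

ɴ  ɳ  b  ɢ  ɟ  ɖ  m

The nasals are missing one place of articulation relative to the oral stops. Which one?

place of articulation  oral stop  nasal   
bilabial          b         m       
retroflex         ɖ         ɳ       
palatal           ɟ         —       
uvular            ɢ         ɴ       
Every place of articulation has a nasal member except palatal, where /ɲ/ would be expected.

palatal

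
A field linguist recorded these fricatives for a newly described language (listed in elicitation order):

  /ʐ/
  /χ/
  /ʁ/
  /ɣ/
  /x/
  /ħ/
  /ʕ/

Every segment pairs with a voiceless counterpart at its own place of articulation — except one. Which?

Velar: /x/ ~ /ɣ/
Uvular: /χ/ ~ /ʁ/
Pharyngeal: /ħ/ ~ /ʕ/
Retroflex: only /ʐ/ (voiced); no voiceless partner.
So /ʐ/ is the unpaired segment.

/ʐ/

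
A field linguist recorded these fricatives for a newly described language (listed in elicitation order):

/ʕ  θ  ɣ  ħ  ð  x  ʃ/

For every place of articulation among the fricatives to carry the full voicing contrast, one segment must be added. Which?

/ʒ/

Voiceless: /θ/ (dental), /ʃ/ (postalveolar), /x/ (velar), /ħ/ (pharyngeal).
Voiced: /ð/ (dental), /ɣ/ (velar), /ʕ/ (pharyngeal).
The postalveolar row has no voiced member, so the gap is the voiced postalveolar fricative /ʒ/.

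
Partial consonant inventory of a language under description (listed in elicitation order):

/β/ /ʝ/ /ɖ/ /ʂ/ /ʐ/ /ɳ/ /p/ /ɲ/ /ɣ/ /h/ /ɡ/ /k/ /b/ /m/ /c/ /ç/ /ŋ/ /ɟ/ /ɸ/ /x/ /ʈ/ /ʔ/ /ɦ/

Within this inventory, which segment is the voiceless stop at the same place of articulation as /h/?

/h/ is a voiceless glottal fricative.
The voiceless stop at the same place is a voiceless glottal stop — in this inventory, /ʔ/.

/ʔ/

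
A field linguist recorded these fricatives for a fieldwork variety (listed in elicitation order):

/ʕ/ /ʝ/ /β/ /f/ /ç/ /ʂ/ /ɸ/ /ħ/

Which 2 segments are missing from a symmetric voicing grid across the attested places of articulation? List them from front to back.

Voiceless: /ɸ/ (bilabial), /f/ (labiodental), /ʂ/ (retroflex), /ç/ (palatal), /ħ/ (pharyngeal).
Voiced: /β/ (bilabial), /ʝ/ (palatal), /ʕ/ (pharyngeal).
Gaps, from front to back: labiodental lacks voiced (/v/); retroflex lacks voiced (/ʐ/).

/v/, /ʐ/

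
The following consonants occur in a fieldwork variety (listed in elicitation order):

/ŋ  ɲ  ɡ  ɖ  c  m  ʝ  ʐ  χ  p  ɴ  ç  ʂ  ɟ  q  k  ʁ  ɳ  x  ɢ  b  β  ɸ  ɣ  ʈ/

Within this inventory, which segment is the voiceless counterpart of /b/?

/b/ is a voiced bilabial stop.
The voiceless counterpart is a voiceless bilabial stop — in this inventory, /p/.

/p/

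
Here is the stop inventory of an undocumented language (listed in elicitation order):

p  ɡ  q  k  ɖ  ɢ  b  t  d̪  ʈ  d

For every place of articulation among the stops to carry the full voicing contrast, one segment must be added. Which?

place of articulation  voiceless  voiced  
bilabial          p         b       
dental            —         d̪      
alveolar          t         d       
retroflex         ʈ         ɖ       
velar             k         ɡ       
uvular            q         ɢ       
The dental row has no voiceless member, so the gap is the voiceless dental stop /t̪/.

/t̪/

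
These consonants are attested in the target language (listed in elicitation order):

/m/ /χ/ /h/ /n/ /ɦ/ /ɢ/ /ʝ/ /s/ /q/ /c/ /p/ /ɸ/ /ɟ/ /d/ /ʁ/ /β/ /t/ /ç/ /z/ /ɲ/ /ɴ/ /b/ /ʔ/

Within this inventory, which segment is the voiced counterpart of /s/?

/z/

/s/ is a voiceless alveolar fricative.
The voiced counterpart is a voiced alveolar fricative — in this inventory, /z/.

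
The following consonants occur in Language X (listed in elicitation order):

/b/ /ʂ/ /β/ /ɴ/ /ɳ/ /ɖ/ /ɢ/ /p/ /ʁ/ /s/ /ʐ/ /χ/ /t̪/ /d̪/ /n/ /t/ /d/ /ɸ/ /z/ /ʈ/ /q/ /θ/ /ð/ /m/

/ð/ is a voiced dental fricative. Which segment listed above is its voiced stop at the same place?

The voiced stop at the same place is a voiced dental stop — in this inventory, /d̪/.

/d̪/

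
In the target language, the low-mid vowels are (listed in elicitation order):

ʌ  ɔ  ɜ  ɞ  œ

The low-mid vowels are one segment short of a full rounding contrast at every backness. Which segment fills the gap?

/ɛ/

front: unrounded —, rounded /œ/.
central: unrounded /ɜ/, rounded /ɞ/.
back: unrounded /ʌ/, rounded /ɔ/.
The front row has no unrounded member, so the gap is the front unrounded vowel /ɛ/.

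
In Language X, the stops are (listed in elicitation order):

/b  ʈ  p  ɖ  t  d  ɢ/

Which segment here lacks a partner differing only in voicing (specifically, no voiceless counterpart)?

/ɢ/

Bilabial: /p/ ~ /b/
Alveolar: /t/ ~ /d/
Retroflex: /ʈ/ ~ /ɖ/
Uvular: only /ɢ/ (voiced); no voiceless partner.
So /ɢ/ is the unpaired segment.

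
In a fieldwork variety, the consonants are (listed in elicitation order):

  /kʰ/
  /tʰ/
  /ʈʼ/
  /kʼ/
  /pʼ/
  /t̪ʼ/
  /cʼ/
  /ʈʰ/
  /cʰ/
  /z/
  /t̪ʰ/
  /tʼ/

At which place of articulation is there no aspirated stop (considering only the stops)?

bilabial

Aspirated: /t̪ʰ/ (dental), /tʰ/ (alveolar), /ʈʰ/ (retroflex), /cʰ/ (palatal), /kʰ/ (velar).
Ejective: /pʼ/ (bilabial), /t̪ʼ/ (dental), /tʼ/ (alveolar), /ʈʼ/ (retroflex), /cʼ/ (palatal), /kʼ/ (velar).
Every place of articulation has an aspirated member except bilabial, where /pʰ/ would be expected.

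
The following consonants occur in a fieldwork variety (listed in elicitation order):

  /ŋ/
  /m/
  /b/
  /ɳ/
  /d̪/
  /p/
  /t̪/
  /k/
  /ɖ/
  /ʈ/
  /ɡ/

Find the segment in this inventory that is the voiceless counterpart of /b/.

/b/ is a voiced bilabial stop.
The voiceless counterpart is a voiceless bilabial stop — in this inventory, /p/.

/p/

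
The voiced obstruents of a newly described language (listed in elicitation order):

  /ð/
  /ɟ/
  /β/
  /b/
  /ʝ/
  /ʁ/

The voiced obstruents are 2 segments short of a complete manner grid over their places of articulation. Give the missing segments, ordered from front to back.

/d̪/, /ɢ/

bilabial: stop /b/, fricative /β/.
dental: stop —, fricative /ð/.
palatal: stop /ɟ/, fricative /ʝ/.
uvular: stop —, fricative /ʁ/.
Gaps, from front to back: dental lacks stop (/d̪/); uvular lacks stop (/ɢ/).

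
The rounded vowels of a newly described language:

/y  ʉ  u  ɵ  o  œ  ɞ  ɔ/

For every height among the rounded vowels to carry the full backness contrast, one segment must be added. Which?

/ø/

height            front     central   back    
high              y         ʉ         u       
high-mid          —         ɵ         o       
low-mid           œ         ɞ         ɔ       
The high-mid row has no front member, so the gap is the high-mid front rounded vowel /ø/.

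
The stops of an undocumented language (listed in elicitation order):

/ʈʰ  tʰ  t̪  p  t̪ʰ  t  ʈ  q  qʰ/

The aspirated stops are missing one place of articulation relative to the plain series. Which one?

bilabial: plain /p/, aspirated —.
dental: plain /t̪/, aspirated /t̪ʰ/.
alveolar: plain /t/, aspirated /tʰ/.
retroflex: plain /ʈ/, aspirated /ʈʰ/.
uvular: plain /q/, aspirated /qʰ/.
Every place of articulation has an aspirated member except bilabial, where /pʰ/ would be expected.

bilabial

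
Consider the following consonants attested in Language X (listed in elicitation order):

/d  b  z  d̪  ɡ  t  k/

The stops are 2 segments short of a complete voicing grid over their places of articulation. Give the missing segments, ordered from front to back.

/p/, /t̪/

place of articulation  voiceless  voiced  
bilabial          —         b       
dental            —         d̪      
alveolar          t         d       
velar             k         ɡ       
Gaps, from front to back: bilabial lacks voiceless (/p/); dental lacks voiceless (/t̪/).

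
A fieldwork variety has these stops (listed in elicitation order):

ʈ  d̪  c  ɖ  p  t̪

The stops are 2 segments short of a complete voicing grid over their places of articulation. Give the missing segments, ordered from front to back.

bilabial: voiceless /p/, voiced —.
dental: voiceless /t̪/, voiced /d̪/.
retroflex: voiceless /ʈ/, voiced /ɖ/.
palatal: voiceless /c/, voiced —.
Gaps, from front to back: bilabial lacks voiced (/b/); palatal lacks voiced (/ɟ/).

/b/, /ɟ/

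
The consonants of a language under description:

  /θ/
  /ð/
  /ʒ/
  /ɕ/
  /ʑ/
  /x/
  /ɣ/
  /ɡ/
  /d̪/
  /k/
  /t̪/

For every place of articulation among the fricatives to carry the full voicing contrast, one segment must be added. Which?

place of articulation  voiceless  voiced  
dental            θ         ð       
postalveolar      —         ʒ       
alveolo-palatal   ɕ         ʑ       
velar             x         ɣ       
The postalveolar row has no voiceless member, so the gap is the voiceless postalveolar fricative /ʃ/.

/ʃ/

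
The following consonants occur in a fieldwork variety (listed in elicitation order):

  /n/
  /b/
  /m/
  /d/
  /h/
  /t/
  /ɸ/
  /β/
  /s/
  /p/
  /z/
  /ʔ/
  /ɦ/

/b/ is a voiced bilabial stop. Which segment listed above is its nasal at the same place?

The nasal at the same place is a bilabial nasal — in this inventory, /m/.

/m/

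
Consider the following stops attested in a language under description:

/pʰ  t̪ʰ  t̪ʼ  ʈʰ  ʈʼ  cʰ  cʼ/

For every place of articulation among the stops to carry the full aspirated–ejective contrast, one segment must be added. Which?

/pʼ/

place of articulation  aspirated  ejective
bilabial          pʰ        —       
dental            t̪ʰ       t̪ʼ     
retroflex         ʈʰ        ʈʼ      
palatal           cʰ        cʼ      
The bilabial row has no ejective member, so the gap is the ejective bilabial stop /pʼ/.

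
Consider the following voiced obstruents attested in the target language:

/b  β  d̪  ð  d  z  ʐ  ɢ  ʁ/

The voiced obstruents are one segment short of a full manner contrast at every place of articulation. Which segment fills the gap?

Stop: /b/ (bilabial), /d̪/ (dental), /d/ (alveolar), /ɢ/ (uvular).
Fricative: /β/ (bilabial), /ð/ (dental), /z/ (alveolar), /ʐ/ (retroflex), /ʁ/ (uvular).
The retroflex row has no stop member, so the gap is the retroflex stop /ɖ/.

/ɖ/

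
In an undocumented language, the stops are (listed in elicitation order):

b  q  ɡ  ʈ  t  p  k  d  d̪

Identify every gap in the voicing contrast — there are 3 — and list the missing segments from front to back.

bilabial: voiceless /p/, voiced /b/.
dental: voiceless —, voiced /d̪/.
alveolar: voiceless /t/, voiced /d/.
retroflex: voiceless /ʈ/, voiced —.
velar: voiceless /k/, voiced /ɡ/.
uvular: voiceless /q/, voiced —.
Gaps, from front to back: dental lacks voiceless (/t̪/); retroflex lacks voiced (/ɖ/); uvular lacks voiced (/ɢ/).

/t̪/, /ɖ/, /ɢ/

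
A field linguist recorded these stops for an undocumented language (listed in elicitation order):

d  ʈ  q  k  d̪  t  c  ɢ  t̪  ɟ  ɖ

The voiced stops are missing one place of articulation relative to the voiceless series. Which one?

velar

dental: voiceless /t̪/, voiced /d̪/.
alveolar: voiceless /t/, voiced /d/.
retroflex: voiceless /ʈ/, voiced /ɖ/.
palatal: voiceless /c/, voiced /ɟ/.
velar: voiceless /k/, voiced —.
uvular: voiceless /q/, voiced /ɢ/.
Every place of articulation has a voiced member except velar, where /ɡ/ would be expected.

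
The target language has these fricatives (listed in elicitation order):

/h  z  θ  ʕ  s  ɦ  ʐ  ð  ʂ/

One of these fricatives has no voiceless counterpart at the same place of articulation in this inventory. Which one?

/ʕ/

Dental: /θ/ ~ /ð/
Alveolar: /s/ ~ /z/
Retroflex: /ʂ/ ~ /ʐ/
Glottal: /h/ ~ /ɦ/
Pharyngeal: only /ʕ/ (voiced); no voiceless partner.
So /ʕ/ is the unpaired segment.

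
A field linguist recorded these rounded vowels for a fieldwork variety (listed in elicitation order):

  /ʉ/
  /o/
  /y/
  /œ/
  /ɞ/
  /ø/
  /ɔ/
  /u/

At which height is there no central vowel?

high-mid

high: front /y/, central /ʉ/, back /u/.
high-mid: front /ø/, central —, back /o/.
low-mid: front /œ/, central /ɞ/, back /ɔ/.
Every height has a central member except high-mid, where /ɵ/ would be expected.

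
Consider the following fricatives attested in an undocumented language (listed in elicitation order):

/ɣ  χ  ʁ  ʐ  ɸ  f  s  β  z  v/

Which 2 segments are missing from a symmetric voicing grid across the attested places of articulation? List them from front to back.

/ʂ/, /x/

Voiceless: /ɸ/ (bilabial), /f/ (labiodental), /s/ (alveolar), /χ/ (uvular).
Voiced: /β/ (bilabial), /v/ (labiodental), /z/ (alveolar), /ʐ/ (retroflex), /ɣ/ (velar), /ʁ/ (uvular).
Gaps, from front to back: retroflex lacks voiceless (/ʂ/); velar lacks voiceless (/x/).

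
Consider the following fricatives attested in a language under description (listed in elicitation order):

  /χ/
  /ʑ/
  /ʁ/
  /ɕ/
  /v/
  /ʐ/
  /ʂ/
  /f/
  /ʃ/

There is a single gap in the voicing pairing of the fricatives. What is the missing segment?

/ʒ/

labiodental: voiceless /f/, voiced /v/.
postalveolar: voiceless /ʃ/, voiced —.
retroflex: voiceless /ʂ/, voiced /ʐ/.
alveolo-palatal: voiceless /ɕ/, voiced /ʑ/.
uvular: voiceless /χ/, voiced /ʁ/.
The postalveolar row has no voiced member, so the gap is the voiced postalveolar fricative /ʒ/.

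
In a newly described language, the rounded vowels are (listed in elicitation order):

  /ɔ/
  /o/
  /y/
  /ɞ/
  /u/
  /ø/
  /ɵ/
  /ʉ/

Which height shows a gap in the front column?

low-mid

height            front     central   back    
high              y         ʉ         u       
high-mid          ø         ɵ         o       
low-mid           —         ɞ         ɔ       
Every height has a front member except low-mid, where /œ/ would be expected.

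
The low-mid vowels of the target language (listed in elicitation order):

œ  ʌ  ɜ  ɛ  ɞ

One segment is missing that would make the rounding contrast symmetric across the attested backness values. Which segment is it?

Unrounded: /ɛ/ (front), /ɜ/ (central), /ʌ/ (back).
Rounded: /œ/ (front), /ɞ/ (central).
The back row has no rounded member, so the gap is the back rounded vowel /ɔ/.

/ɔ/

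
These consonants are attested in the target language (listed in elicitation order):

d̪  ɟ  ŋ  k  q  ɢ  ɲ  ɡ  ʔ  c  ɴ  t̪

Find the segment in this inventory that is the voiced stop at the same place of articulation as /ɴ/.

/ɢ/

/ɴ/ is an uvular nasal.
The voiced stop at the same place is a voiced uvular stop — in this inventory, /ɢ/.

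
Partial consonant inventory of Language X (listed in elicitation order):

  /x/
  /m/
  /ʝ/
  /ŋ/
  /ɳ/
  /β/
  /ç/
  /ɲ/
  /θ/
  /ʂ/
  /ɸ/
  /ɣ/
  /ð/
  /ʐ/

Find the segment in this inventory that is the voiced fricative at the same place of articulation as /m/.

/m/ is a bilabial nasal.
The voiced fricative at the same place is a voiced bilabial fricative — in this inventory, /β/.

/β/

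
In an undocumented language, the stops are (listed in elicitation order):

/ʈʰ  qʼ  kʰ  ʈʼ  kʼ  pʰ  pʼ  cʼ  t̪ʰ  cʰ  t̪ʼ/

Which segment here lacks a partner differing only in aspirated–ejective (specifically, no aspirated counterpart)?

Bilabial: /pʰ/ ~ /pʼ/
Dental: /t̪ʰ/ ~ /t̪ʼ/
Retroflex: /ʈʰ/ ~ /ʈʼ/
Palatal: /cʰ/ ~ /cʼ/
Velar: /kʰ/ ~ /kʼ/
Uvular: only /qʼ/ (ejective); no aspirated partner.
So /qʼ/ is the unpaired segment.

/qʼ/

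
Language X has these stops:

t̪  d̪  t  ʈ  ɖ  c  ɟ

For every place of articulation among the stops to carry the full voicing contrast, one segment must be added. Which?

place of articulation  voiceless  voiced  
dental            t̪        d̪      
alveolar          t         —       
retroflex         ʈ         ɖ       
palatal           c         ɟ       
The alveolar row has no voiced member, so the gap is the voiced alveolar stop /d/.

/d/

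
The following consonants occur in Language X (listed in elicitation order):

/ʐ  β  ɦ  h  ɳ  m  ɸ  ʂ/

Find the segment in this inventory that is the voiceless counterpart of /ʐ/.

/ʂ/

/ʐ/ is a voiced retroflex fricative.
The voiceless counterpart is a voiceless retroflex fricative — in this inventory, /ʂ/.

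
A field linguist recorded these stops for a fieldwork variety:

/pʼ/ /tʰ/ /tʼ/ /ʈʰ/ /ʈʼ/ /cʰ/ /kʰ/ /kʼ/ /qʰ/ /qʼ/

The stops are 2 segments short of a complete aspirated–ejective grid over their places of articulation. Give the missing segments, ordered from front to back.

Aspirated: /tʰ/ (alveolar), /ʈʰ/ (retroflex), /cʰ/ (palatal), /kʰ/ (velar), /qʰ/ (uvular).
Ejective: /pʼ/ (bilabial), /tʼ/ (alveolar), /ʈʼ/ (retroflex), /kʼ/ (velar), /qʼ/ (uvular).
Gaps, from front to back: bilabial lacks aspirated (/pʰ/); palatal lacks ejective (/cʼ/).

/pʰ/, /cʼ/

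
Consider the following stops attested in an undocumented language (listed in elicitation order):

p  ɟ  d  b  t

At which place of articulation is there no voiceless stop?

palatal

bilabial: voiceless /p/, voiced /b/.
alveolar: voiceless /t/, voiced /d/.
palatal: voiceless —, voiced /ɟ/.
Every place of articulation has a voiceless member except palatal, where /c/ would be expected.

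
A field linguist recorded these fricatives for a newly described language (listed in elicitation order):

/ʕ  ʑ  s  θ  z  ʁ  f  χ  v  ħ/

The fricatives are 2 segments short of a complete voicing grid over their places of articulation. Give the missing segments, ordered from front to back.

place of articulation  voiceless  voiced  
labiodental       f         v       
dental            θ         —       
alveolar          s         z       
alveolo-palatal   —         ʑ       
uvular            χ         ʁ       
pharyngeal        ħ         ʕ       
Gaps, from front to back: dental lacks voiced (/ð/); alveolo-palatal lacks voiceless (/ɕ/).

/ð/, /ɕ/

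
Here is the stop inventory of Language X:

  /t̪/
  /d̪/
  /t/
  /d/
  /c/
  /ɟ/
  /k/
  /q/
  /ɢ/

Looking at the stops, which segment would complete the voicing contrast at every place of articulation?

/ɡ/

Voiceless: /t̪/ (dental), /t/ (alveolar), /c/ (palatal), /k/ (velar), /q/ (uvular).
Voiced: /d̪/ (dental), /d/ (alveolar), /ɟ/ (palatal), /ɢ/ (uvular).
The velar row has no voiced member, so the gap is the voiced velar stop /ɡ/.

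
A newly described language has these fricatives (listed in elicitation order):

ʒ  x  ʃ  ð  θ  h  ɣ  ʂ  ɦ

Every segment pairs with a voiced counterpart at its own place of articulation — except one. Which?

/ʂ/

Dental: /θ/ ~ /ð/
Postalveolar: /ʃ/ ~ /ʒ/
Velar: /x/ ~ /ɣ/
Glottal: /h/ ~ /ɦ/
Retroflex: only /ʂ/ (voiceless); no voiced partner.
So /ʂ/ is the unpaired segment.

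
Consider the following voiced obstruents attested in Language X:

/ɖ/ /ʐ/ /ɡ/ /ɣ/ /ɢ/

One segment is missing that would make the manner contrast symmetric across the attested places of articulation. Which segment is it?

Stop: /ɖ/ (retroflex), /ɡ/ (velar), /ɢ/ (uvular).
Fricative: /ʐ/ (retroflex), /ɣ/ (velar).
The uvular row has no fricative member, so the gap is the uvular fricative /ʁ/.

/ʁ/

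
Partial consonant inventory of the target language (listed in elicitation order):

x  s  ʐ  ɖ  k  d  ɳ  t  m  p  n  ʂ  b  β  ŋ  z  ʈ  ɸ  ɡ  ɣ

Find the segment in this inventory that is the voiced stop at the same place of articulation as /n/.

/n/ is an alveolar nasal.
The voiced stop at the same place is a voiced alveolar stop — in this inventory, /d/.

/d/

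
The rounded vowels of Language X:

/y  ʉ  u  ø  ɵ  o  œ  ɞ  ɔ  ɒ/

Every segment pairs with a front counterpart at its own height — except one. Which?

High: /y/ ~ /ʉ/ ~ /u/
High-mid: /ø/ ~ /ɵ/ ~ /o/
Low-mid: /œ/ ~ /ɞ/ ~ /ɔ/
Low: only /ɒ/ (back); no front partner.
So /ɒ/ is the unpaired segment.

/ɒ/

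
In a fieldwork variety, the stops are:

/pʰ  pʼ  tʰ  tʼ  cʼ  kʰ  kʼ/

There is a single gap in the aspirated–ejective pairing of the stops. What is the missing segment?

bilabial: aspirated /pʰ/, ejective /pʼ/.
alveolar: aspirated /tʰ/, ejective /tʼ/.
palatal: aspirated —, ejective /cʼ/.
velar: aspirated /kʰ/, ejective /kʼ/.
The palatal row has no aspirated member, so the gap is the aspirated palatal stop /cʰ/.

/cʰ/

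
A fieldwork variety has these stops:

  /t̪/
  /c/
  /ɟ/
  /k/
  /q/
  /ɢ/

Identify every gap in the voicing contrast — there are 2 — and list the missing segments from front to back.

/d̪/, /ɡ/

dental: voiceless /t̪/, voiced —.
palatal: voiceless /c/, voiced /ɟ/.
velar: voiceless /k/, voiced —.
uvular: voiceless /q/, voiced /ɢ/.
Gaps, from front to back: dental lacks voiced (/d̪/); velar lacks voiced (/ɡ/).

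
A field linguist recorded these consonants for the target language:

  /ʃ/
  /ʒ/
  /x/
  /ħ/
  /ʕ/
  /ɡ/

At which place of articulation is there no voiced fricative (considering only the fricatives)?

velar

place of articulation  voiceless  voiced  
postalveolar      ʃ         ʒ       
velar             x         —       
pharyngeal        ħ         ʕ       
Every place of articulation has a voiced member except velar, where /ɣ/ would be expected.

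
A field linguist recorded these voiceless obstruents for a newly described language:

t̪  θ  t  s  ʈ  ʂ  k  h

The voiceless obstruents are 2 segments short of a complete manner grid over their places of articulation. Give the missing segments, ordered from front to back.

/x/, /ʔ/

place of articulation  stop      fricative
dental            t̪        θ       
alveolar          t         s       
retroflex         ʈ         ʂ       
velar             k         —       
glottal           —         h       
Gaps, from front to back: velar lacks fricative (/x/); glottal lacks stop (/ʔ/).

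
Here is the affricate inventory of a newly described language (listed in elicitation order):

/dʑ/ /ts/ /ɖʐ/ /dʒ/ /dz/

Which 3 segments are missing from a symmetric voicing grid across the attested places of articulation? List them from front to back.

alveolar: voiceless /ts/, voiced /dz/.
postalveolar: voiceless —, voiced /dʒ/.
retroflex: voiceless —, voiced /ɖʐ/.
alveolo-palatal: voiceless —, voiced /dʑ/.
Gaps, from front to back: postalveolar lacks voiceless (/tʃ/); retroflex lacks voiceless (/ʈʂ/); alveolo-palatal lacks voiceless (/tɕ/).

/tʃ/, /ʈʂ/, /tɕ/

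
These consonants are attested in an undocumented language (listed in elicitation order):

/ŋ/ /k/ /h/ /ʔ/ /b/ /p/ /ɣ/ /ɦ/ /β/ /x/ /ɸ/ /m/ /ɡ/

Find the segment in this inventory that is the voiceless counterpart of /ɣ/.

/x/

/ɣ/ is a voiced velar fricative.
The voiceless counterpart is a voiceless velar fricative — in this inventory, /x/.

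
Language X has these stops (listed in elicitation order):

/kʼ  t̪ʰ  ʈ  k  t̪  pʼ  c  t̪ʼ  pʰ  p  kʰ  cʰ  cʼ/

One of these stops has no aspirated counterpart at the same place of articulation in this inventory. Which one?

/ʈ/

Bilabial: /p/ ~ /pʰ/ ~ /pʼ/
Dental: /t̪/ ~ /t̪ʰ/ ~ /t̪ʼ/
Palatal: /c/ ~ /cʰ/ ~ /cʼ/
Velar: /k/ ~ /kʰ/ ~ /kʼ/
Retroflex: only /ʈ/ (plain); no aspirated partner.
So /ʈ/ is the unpaired segment.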